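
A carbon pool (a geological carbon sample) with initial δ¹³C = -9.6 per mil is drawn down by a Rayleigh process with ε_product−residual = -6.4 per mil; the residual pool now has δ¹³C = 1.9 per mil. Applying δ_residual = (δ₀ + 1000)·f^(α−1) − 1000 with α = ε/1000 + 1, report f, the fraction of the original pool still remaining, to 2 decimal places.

α − 1 = ε/1000 = -0.0064
(δ_res + 1000)/(δ₀ + 1000) = (1.9 + 1000)/(-9.6 + 1000) = 1001.9/990.4 = 1.011611
f = 1.011611^(1/-0.0064) = exp(ln(1.011611)/-0.0064) = exp(0.01154/-0.0064)
f = exp(-1.8038) = 0.1647

0.16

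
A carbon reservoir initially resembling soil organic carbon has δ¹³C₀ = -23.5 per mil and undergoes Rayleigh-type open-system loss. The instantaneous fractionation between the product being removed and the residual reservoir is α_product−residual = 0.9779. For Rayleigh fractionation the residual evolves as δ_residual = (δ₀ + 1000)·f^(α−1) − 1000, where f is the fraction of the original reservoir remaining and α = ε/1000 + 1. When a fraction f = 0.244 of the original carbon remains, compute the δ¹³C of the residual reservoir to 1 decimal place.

7.4 per mil

Rayleigh residual: δ_res = (δ₀ + 1000)·f^(α−1) − 1000
α − 1 = -0.02210
f^(α−1) = 0.244^(-0.02210) = 1.031665
δ_res = (-23.5 + 1000) × 1.031665 − 1000 = 1007.421 − 1000 = 7.42 per mil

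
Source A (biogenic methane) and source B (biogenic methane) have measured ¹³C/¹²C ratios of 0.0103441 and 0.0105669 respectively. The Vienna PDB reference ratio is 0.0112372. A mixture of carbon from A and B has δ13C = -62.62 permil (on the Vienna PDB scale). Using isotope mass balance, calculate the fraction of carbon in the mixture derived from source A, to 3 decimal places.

δ_A = (0.0103441/0.0112372 − 1)×1000 = (0.920523 − 1)×1000 = -79.477 permil
δ_B = (0.0105669/0.0112372 − 1)×1000 = (0.940350 − 1)×1000 = -59.650 permil
f_A = (δ_mix − δ_B)/(δ_A − δ_B) = (-62.62 − (-59.650))/(-79.477 − (-59.650))
f_A = -2.970 / -19.827 = 0.1498

0.150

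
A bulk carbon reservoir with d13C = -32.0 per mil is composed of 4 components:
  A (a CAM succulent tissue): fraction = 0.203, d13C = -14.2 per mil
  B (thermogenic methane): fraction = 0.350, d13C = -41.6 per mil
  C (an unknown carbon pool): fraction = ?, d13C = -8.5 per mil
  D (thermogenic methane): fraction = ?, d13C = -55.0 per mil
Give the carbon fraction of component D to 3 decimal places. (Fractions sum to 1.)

0.231

Let f_D and f_C be the unknown fractions; fractions sum to 1 so f_D + f_C = 0.447.
Mass balance: Σ fᵢ·δᵢ = δ_bulk ⇒ f_D·(-55.0) + f_C·(-8.5) = -32.0 − (-17.443) = -14.557
Substitute f_C = 0.447 − f_D:
f_D·(-55.0 − -8.5) = -14.557 − 0.447×(-8.5) = -10.758
f_D = -10.758 / -46.5 = 0.2314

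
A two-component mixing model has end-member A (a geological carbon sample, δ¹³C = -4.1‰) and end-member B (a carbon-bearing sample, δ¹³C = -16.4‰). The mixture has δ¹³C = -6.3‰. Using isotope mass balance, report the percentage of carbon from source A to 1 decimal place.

82.1%

δ_mix = f_A·δ_A + (1 − f_A)·δ_B  ⇒  f_A = (δ_mix − δ_B)/(δ_A − δ_B)
f_A = (-6.3 − (-16.4)) / (-4.1 − (-16.4))
f_A = 10.1 / 12.3 = 0.8211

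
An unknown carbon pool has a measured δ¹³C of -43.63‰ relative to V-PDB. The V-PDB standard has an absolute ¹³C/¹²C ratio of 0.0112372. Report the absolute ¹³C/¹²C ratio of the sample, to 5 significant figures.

R_sample = R_standard × (δ¹³C/1000 + 1)
R_sample = 0.0112372 × (-43.63/1000 + 1) = 0.0112372 × 0.956370
R_sample = 0.0107469

0.010747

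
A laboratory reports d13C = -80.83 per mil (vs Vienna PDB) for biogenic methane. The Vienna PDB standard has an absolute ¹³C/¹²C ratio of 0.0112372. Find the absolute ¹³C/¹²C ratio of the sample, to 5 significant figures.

R_sample = R_standard × (d13C/1000 + 1)
R_sample = 0.0112372 × (-80.83/1000 + 1) = 0.0112372 × 0.919170
R_sample = 0.0103289

0.010329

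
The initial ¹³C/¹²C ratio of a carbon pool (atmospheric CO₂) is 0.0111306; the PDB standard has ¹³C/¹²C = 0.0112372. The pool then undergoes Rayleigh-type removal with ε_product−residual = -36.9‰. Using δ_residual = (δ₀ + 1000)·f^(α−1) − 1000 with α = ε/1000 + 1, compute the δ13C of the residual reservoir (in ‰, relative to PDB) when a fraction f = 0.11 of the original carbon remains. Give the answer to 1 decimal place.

δ₀ = (0.0111306/0.0112372 − 1)×1000 = (0.990514 − 1)×1000 = -9.486‰
α − 1 = ε/1000 = -0.0369
f^(α−1) = 0.11^(-0.0369) = 1.084857
δ_res = (-9.486 + 1000) × 1.084857 − 1000 = 1074.566 − 1000 = 74.57‰

74.6‰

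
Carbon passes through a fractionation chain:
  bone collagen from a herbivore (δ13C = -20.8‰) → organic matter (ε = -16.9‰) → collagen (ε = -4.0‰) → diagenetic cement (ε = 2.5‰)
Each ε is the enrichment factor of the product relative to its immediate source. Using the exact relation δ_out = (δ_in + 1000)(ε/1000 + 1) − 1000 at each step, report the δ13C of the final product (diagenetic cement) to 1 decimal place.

-38.8‰

step 1: δ = (-20.80 + 1000)·(-16.9/1000 + 1) − 1000 = -37.35‰
step 2: δ = (-37.35 + 1000)·(-4.0/1000 + 1) − 1000 = -41.20‰
step 3: δ = (-41.20 + 1000)·(2.5/1000 + 1) − 1000 = -38.80‰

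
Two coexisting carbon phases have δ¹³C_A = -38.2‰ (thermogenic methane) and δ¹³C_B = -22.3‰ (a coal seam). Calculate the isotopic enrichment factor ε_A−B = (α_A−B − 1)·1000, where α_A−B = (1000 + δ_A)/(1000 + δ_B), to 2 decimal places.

α_A−B = (1000 + -38.2) / (1000 + -22.3) = 961.8 / 977.7 = 0.983737
ε_A−B = (0.983737 − 1) × 1000 = -16.263‰
(The approximation ε ≈ δ_A − δ_B would give -15.9‰.)

-16.26‰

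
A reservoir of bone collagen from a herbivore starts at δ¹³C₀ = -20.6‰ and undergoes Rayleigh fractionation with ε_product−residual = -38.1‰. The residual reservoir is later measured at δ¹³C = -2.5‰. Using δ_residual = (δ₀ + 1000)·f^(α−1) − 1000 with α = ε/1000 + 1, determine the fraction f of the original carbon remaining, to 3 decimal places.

0.618

α − 1 = ε/1000 = -0.0381
(δ_res + 1000)/(δ₀ + 1000) = (-2.5 + 1000)/(-20.6 + 1000) = 997.5/979.4 = 1.018481
f = 1.018481^(1/-0.0381) = exp(ln(1.018481)/-0.0381) = exp(0.01831/-0.0381)
f = exp(-0.4806) = 0.6184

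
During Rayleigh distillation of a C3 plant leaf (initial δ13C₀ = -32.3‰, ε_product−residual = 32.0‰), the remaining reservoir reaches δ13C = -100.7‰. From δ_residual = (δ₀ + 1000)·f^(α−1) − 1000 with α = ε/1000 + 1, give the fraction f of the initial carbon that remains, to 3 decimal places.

0.101

α − 1 = ε/1000 = 0.0320
(δ_res + 1000)/(δ₀ + 1000) = (-100.7 + 1000)/(-32.3 + 1000) = 899.3/967.7 = 0.929317
f = 0.929317^(1/0.0320) = exp(ln(0.929317)/0.0320) = exp(-0.07331/0.0320)
f = exp(-2.2908) = 0.1012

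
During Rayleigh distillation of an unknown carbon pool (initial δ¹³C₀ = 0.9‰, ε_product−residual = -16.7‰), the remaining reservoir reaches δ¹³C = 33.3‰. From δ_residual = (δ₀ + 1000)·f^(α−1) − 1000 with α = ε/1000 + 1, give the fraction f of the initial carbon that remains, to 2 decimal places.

0.15

α − 1 = ε/1000 = -0.0167
(δ_res + 1000)/(δ₀ + 1000) = (33.3 + 1000)/(0.9 + 1000) = 1033.3/1000.9 = 1.032371
f = 1.032371^(1/-0.0167) = exp(ln(1.032371)/-0.0167) = exp(0.03186/-0.0167)
f = exp(-1.9077) = 0.1484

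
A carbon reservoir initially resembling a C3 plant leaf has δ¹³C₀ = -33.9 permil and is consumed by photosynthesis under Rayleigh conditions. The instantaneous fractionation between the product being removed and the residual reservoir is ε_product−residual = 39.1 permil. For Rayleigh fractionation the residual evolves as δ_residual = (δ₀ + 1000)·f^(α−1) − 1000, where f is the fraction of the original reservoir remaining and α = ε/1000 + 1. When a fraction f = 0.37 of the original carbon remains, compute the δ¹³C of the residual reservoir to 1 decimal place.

-70.7 permil

Rayleigh residual: δ_res = (δ₀ + 1000)·f^(α−1) − 1000
α = ε/1000 + 1 = 1.03910, so α − 1 = 0.03910
f^(α−1) = 0.37^(0.03910) = 0.961871
δ_res = (-33.9 + 1000) × 0.961871 − 1000 = 929.263 − 1000 = -70.74 permil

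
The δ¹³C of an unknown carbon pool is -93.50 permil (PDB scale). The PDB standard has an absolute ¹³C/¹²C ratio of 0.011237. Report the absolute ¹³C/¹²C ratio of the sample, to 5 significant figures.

R_sample = R_standard × (δ¹³C/1000 + 1)
R_sample = 0.011237 × (-93.50/1000 + 1) = 0.011237 × 0.906500
R_sample = 0.0101863

0.010186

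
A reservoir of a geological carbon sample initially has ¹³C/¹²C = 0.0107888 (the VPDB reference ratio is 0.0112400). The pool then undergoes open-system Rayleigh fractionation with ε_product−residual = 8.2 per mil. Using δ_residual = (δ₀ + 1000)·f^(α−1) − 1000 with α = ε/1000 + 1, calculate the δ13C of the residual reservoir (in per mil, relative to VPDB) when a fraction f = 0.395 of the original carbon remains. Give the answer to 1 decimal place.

δ₀ = (0.0107888/0.0112400 − 1)×1000 = (0.959858 − 1)×1000 = -40.142 per mil
α − 1 = ε/1000 = 0.0082
f^(α−1) = 0.395^(0.0082) = 0.992412
δ_res = (-40.142 + 1000) × 0.992412 − 1000 = 952.574 − 1000 = -47.43 per mil

-47.4 per mil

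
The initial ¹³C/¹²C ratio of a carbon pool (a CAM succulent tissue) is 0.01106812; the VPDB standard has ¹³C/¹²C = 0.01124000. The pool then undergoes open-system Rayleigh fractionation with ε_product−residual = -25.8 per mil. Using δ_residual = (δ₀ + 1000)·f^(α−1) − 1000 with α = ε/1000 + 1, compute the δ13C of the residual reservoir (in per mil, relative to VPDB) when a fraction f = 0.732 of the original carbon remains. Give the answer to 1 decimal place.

δ₀ = (0.01106812/0.01124000 − 1)×1000 = (0.984708 − 1)×1000 = -15.292 per mil
α − 1 = ε/1000 = -0.0258
f^(α−1) = 0.732^(-0.0258) = 1.008081
δ_res = (-15.292 + 1000) × 1.008081 − 1000 = 992.666 − 1000 = -7.33 per mil

-7.3 per mil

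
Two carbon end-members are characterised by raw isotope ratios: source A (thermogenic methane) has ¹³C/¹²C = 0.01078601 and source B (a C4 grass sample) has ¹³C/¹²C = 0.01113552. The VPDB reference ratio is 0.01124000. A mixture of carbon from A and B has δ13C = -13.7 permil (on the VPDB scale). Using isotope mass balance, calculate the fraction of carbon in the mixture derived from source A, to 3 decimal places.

0.142

δ_A = (0.01078601/0.01124000 − 1)×1000 = (0.959609 − 1)×1000 = -40.391 permil
δ_B = (0.01113552/0.01124000 − 1)×1000 = (0.990705 − 1)×1000 = -9.295 permil
f_A = (δ_mix − δ_B)/(δ_A − δ_B) = (-13.7 − (-9.295))/(-40.391 − (-9.295))
f_A = -4.405 / -31.095 = 0.1416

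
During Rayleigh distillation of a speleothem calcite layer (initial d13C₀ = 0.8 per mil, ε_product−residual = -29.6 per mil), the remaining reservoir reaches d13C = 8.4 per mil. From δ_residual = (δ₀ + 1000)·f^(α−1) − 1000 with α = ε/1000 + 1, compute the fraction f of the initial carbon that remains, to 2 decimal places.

α − 1 = ε/1000 = -0.0296
(δ_res + 1000)/(δ₀ + 1000) = (8.4 + 1000)/(0.8 + 1000) = 1008.4/1000.8 = 1.007594
f = 1.007594^(1/-0.0296) = exp(ln(1.007594)/-0.0296) = exp(0.00757/-0.0296)
f = exp(-0.2556) = 0.7745

0.77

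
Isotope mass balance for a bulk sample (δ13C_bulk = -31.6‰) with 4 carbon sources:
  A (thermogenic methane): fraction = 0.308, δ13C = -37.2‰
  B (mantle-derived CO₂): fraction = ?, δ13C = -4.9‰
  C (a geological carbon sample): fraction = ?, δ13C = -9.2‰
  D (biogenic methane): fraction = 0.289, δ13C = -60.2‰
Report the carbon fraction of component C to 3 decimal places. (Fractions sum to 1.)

Let f_C and f_B be the unknown fractions; fractions sum to 1 so f_C + f_B = 0.403.
Mass balance: Σ fᵢ·δᵢ = δ_bulk ⇒ f_C·(-9.2) + f_B·(-4.9) = -31.6 − (-28.855) = -2.745
Substitute f_B = 0.403 − f_C:
f_C·(-9.2 − -4.9) = -2.745 − 0.403×(-4.9) = -0.770
f_C = -0.770 / -4.3 = 0.1790

0.179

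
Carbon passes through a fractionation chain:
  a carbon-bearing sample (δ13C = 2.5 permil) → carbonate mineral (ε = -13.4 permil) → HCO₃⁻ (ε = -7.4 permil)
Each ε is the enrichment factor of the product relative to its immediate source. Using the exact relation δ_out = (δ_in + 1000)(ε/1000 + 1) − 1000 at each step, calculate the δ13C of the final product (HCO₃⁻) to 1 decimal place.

step 1: δ = (2.50 + 1000)·(-13.4/1000 + 1) − 1000 = -10.93 permil
step 2: δ = (-10.93 + 1000)·(-7.4/1000 + 1) − 1000 = -18.25 permil

-18.3 permil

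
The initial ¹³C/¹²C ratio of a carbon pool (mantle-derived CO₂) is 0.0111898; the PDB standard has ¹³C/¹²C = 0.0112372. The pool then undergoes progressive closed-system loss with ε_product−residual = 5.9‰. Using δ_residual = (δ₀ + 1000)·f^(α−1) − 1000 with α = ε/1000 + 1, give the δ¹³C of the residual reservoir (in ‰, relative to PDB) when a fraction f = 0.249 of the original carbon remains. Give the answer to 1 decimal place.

-12.4‰

δ₀ = (0.0111898/0.0112372 − 1)×1000 = (0.995782 − 1)×1000 = -4.218‰
α − 1 = ε/1000 = 0.0059
f^(α−1) = 0.249^(0.0059) = 0.991831
δ_res = (-4.218 + 1000) × 0.991831 − 1000 = 987.647 − 1000 = -12.35‰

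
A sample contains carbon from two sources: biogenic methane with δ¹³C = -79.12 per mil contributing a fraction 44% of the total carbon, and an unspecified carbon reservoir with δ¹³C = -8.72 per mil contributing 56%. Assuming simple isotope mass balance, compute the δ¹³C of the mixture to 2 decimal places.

δ_mix = f_A·δ_A + f_B·δ_B
δ_mix = 0.44 × (-79.12) + 0.56 × (-8.72)
δ_mix = -34.813 + -4.883 = -39.696 per mil

-39.70 per mil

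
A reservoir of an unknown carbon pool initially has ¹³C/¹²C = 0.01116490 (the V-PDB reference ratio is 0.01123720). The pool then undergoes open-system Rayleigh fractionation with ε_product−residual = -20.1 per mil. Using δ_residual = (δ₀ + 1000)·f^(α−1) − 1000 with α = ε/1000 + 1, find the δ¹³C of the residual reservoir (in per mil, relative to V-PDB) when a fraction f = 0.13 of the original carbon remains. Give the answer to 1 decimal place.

δ₀ = (0.01116490/0.01123720 − 1)×1000 = (0.993566 − 1)×1000 = -6.434 per mil
α − 1 = ε/1000 = -0.0201
f^(α−1) = 0.13^(-0.0201) = 1.041861
δ_res = (-6.434 + 1000) × 1.041861 − 1000 = 1035.158 − 1000 = 35.16 per mil

35.2 per mil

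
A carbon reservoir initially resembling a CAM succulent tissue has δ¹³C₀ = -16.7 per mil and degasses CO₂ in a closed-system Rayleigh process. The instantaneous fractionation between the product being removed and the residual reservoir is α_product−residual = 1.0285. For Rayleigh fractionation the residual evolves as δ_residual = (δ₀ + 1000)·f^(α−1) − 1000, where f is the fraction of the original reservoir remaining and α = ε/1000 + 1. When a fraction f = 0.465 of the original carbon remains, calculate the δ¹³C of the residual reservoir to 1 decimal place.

-37.9 per mil

Rayleigh residual: δ_res = (δ₀ + 1000)·f^(α−1) − 1000
α − 1 = 0.02850
f^(α−1) = 0.465^(0.02850) = 0.978413
δ_res = (-16.7 + 1000) × 0.978413 − 1000 = 962.074 − 1000 = -37.93 per mil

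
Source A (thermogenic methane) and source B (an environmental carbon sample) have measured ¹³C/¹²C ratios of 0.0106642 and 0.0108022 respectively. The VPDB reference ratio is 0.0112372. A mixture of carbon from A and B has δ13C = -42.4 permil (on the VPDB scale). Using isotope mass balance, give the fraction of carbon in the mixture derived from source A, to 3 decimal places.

0.300

δ_A = (0.0106642/0.0112372 − 1)×1000 = (0.949009 − 1)×1000 = -50.991 permil
δ_B = (0.0108022/0.0112372 − 1)×1000 = (0.961289 − 1)×1000 = -38.711 permil
f_A = (δ_mix − δ_B)/(δ_A − δ_B) = (-42.4 − (-38.711))/(-50.991 − (-38.711))
f_A = -3.689 / -12.281 = 0.3004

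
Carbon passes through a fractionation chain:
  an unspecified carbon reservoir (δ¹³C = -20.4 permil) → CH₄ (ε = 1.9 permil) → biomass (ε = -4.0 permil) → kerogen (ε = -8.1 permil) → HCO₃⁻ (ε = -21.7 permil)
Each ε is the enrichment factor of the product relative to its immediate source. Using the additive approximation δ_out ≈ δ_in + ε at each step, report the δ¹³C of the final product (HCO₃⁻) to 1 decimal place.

step 1: δ ≈ -20.4 + (1.9) = -18.5 permil
step 2: δ ≈ -18.5 + (-4.0) = -22.5 permil
step 3: δ ≈ -22.5 + (-8.1) = -30.6 permil
step 4: δ ≈ -30.6 + (-21.7) = -52.3 permil

-52.3 permil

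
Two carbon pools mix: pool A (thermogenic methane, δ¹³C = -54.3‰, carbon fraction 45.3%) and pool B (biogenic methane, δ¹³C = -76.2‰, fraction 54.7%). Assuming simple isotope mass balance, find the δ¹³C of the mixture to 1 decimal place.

-66.3‰

δ_mix = f_A·δ_A + f_B·δ_B
δ_mix = 0.453 × (-54.3) + 0.547 × (-76.2)
δ_mix = -24.60 + -41.68 = -66.28‰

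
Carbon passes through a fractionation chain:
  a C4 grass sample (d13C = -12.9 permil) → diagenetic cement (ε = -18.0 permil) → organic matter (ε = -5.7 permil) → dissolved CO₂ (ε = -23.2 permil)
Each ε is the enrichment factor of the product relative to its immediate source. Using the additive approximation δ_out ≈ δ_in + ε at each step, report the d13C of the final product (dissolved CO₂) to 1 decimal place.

step 1: δ ≈ -12.9 + (-18.0) = -30.9 permil
step 2: δ ≈ -30.9 + (-5.7) = -36.6 permil
step 3: δ ≈ -36.6 + (-23.2) = -59.8 permil

-59.8 permil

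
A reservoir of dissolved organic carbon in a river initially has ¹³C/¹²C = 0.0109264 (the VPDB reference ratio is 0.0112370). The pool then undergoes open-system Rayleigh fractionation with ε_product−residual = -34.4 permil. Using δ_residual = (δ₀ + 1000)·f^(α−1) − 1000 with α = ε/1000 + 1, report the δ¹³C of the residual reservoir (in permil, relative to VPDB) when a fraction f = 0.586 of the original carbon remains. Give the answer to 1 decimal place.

δ₀ = (0.0109264/0.0112370 − 1)×1000 = (0.972359 − 1)×1000 = -27.641 permil
α − 1 = ε/1000 = -0.0344
f^(α−1) = 0.586^(-0.0344) = 1.018555
δ_res = (-27.641 + 1000) × 1.018555 − 1000 = 990.401 − 1000 = -9.60 permil

-9.6 permil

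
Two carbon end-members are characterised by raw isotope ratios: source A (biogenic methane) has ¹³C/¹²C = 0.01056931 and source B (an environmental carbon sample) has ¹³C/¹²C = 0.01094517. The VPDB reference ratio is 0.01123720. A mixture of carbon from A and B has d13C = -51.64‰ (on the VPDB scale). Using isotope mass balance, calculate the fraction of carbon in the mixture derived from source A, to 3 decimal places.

0.767

δ_A = (0.01056931/0.01123720 − 1)×1000 = (0.940564 − 1)×1000 = -59.436‰
δ_B = (0.01094517/0.01123720 − 1)×1000 = (0.974012 − 1)×1000 = -25.988‰
f_A = (δ_mix − δ_B)/(δ_A − δ_B) = (-51.64 − (-25.988))/(-59.436 − (-25.988))
f_A = -25.652 / -33.448 = 0.7669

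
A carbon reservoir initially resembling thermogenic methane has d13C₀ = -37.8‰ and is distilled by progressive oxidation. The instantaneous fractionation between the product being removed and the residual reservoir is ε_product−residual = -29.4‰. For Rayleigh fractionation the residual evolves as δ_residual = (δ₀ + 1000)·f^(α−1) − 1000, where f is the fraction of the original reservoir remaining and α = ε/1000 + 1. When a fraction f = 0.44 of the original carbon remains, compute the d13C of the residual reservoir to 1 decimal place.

Rayleigh residual: δ_res = (δ₀ + 1000)·f^(α−1) − 1000
α = ε/1000 + 1 = 0.97060, so α − 1 = -0.02940
f^(α−1) = 0.44^(-0.02940) = 1.024430
δ_res = (-37.8 + 1000) × 1.024430 − 1000 = 985.707 − 1000 = -14.29‰

-14.3‰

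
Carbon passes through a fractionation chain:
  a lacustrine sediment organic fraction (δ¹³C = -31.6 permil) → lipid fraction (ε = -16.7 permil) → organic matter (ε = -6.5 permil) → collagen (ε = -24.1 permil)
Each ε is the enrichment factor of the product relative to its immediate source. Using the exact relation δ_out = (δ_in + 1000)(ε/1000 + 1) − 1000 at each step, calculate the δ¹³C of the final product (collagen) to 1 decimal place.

step 1: δ = (-31.60 + 1000)·(-16.7/1000 + 1) − 1000 = -47.77 permil
step 2: δ = (-47.77 + 1000)·(-6.5/1000 + 1) − 1000 = -53.96 permil
step 3: δ = (-53.96 + 1000)·(-24.1/1000 + 1) − 1000 = -76.76 permil

-76.8 permil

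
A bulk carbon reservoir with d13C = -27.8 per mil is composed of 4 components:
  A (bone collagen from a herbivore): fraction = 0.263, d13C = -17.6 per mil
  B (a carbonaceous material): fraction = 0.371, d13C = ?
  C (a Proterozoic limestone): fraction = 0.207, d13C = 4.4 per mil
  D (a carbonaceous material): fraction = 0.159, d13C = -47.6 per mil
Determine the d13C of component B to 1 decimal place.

Isotope mass balance: δ_bulk = Σ fᵢ·δᵢ.
-27.8 = 0.263×(-17.6) + 0.371×δ_B + 0.207×(4.4) + 0.159×(-47.6)
0.371·δ_B = -27.8 − (-11.286) = -16.514
δ_B = -16.514 / 0.371 = -44.51 per mil

-44.5 per mil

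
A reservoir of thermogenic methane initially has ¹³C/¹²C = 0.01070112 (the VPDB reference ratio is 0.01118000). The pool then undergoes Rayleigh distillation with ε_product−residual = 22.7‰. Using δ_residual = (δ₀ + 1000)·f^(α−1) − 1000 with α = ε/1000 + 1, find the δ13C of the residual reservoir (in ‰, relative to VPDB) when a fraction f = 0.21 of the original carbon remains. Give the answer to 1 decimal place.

-76.1‰

δ₀ = (0.01070112/0.01118000 − 1)×1000 = (0.957166 − 1)×1000 = -42.834‰
α − 1 = ε/1000 = 0.0227
f^(α−1) = 0.21^(0.0227) = 0.965193
δ_res = (-42.834 + 1000) × 0.965193 − 1000 = 923.851 − 1000 = -76.15‰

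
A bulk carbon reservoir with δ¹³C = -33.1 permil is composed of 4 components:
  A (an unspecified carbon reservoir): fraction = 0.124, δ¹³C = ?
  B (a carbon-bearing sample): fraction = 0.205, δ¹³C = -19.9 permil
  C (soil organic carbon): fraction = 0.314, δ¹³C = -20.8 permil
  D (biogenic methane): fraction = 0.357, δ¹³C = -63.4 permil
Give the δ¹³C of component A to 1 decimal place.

Isotope mass balance: δ_bulk = Σ fᵢ·δᵢ.
-33.1 = 0.124×δ_A + 0.205×(-19.9) + 0.314×(-20.8) + 0.357×(-63.4)
0.124·δ_A = -33.1 − (-33.244) = 0.144
δ_A = 0.144 / 0.124 = 1.17 permil

1.2 permil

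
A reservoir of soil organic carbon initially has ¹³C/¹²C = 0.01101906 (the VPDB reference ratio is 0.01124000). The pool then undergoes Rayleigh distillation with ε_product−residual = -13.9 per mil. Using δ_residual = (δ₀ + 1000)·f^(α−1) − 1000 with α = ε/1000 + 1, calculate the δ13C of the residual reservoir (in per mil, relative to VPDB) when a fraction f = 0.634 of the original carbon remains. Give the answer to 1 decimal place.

δ₀ = (0.01101906/0.01124000 − 1)×1000 = (0.980343 − 1)×1000 = -19.657 per mil
α − 1 = ε/1000 = -0.0139
f^(α−1) = 0.634^(-0.0139) = 1.006354
δ_res = (-19.657 + 1000) × 1.006354 − 1000 = 986.573 − 1000 = -13.43 per mil

-13.4 per mil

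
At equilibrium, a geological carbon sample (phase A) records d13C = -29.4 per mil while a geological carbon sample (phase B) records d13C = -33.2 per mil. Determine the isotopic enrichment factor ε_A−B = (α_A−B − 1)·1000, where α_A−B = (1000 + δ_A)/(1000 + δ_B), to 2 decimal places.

α_A−B = (1000 + -29.4) / (1000 + -33.2) = 970.6 / 966.8 = 1.003930
ε_A−B = (1.003930 − 1) × 1000 = 3.930 per mil
(The approximation ε ≈ δ_A − δ_B would give 3.8 per mil.)

3.93 per mil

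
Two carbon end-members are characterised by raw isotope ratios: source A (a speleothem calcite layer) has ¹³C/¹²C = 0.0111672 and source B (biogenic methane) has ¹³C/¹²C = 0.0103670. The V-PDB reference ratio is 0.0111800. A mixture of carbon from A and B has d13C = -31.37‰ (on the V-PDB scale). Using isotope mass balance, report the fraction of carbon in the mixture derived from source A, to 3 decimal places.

δ_A = (0.0111672/0.0111800 − 1)×1000 = (0.998855 − 1)×1000 = -1.145‰
δ_B = (0.0103670/0.0111800 − 1)×1000 = (0.927281 − 1)×1000 = -72.719‰
f_A = (δ_mix − δ_B)/(δ_A − δ_B) = (-31.37 − (-72.719))/(-1.145 − (-72.719))
f_A = 41.349 / 71.574 = 0.5777

0.578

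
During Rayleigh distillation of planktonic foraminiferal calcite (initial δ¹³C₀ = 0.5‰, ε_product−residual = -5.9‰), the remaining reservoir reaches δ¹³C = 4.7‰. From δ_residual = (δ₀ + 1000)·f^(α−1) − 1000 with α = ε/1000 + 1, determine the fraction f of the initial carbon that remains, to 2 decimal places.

0.49

α − 1 = ε/1000 = -0.0059
(δ_res + 1000)/(δ₀ + 1000) = (4.7 + 1000)/(0.5 + 1000) = 1004.7/1000.5 = 1.004198
f = 1.004198^(1/-0.0059) = exp(ln(1.004198)/-0.0059) = exp(0.00419/-0.0059)
f = exp(-0.7100) = 0.4916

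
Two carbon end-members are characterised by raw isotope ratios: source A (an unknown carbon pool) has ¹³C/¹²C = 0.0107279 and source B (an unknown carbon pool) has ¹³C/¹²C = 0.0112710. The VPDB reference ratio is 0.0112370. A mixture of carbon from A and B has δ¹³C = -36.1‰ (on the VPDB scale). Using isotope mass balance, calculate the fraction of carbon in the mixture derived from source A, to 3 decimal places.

0.810

δ_A = (0.0107279/0.0112370 − 1)×1000 = (0.954694 − 1)×1000 = -45.306‰
δ_B = (0.0112710/0.0112370 − 1)×1000 = (1.003026 − 1)×1000 = 3.026‰
f_A = (δ_mix − δ_B)/(δ_A − δ_B) = (-36.1 − (3.026))/(-45.306 − (3.026))
f_A = -39.126 / -48.331 = 0.8095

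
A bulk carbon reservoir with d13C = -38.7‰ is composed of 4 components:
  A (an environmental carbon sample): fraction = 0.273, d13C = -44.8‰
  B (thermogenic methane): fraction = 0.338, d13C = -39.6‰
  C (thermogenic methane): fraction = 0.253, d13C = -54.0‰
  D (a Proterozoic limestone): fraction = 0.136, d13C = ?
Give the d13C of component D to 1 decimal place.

4.2‰

Isotope mass balance: δ_bulk = Σ fᵢ·δᵢ.
-38.7 = 0.273×(-44.8) + 0.338×(-39.6) + 0.253×(-54.0) + 0.136×δ_D
0.136·δ_D = -38.7 − (-39.277) = 0.577
δ_D = 0.577 / 0.136 = 4.24‰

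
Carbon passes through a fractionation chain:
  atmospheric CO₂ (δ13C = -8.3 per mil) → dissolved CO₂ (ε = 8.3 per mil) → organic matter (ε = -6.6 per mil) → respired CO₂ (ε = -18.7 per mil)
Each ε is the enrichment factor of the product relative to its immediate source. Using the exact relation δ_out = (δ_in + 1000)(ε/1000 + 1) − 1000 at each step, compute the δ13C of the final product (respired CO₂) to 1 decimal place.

-25.2 per mil

step 1: δ = (-8.30 + 1000)·(8.3/1000 + 1) − 1000 = -0.07 per mil
step 2: δ = (-0.07 + 1000)·(-6.6/1000 + 1) − 1000 = -6.67 per mil
step 3: δ = (-6.67 + 1000)·(-18.7/1000 + 1) − 1000 = -25.24 per mil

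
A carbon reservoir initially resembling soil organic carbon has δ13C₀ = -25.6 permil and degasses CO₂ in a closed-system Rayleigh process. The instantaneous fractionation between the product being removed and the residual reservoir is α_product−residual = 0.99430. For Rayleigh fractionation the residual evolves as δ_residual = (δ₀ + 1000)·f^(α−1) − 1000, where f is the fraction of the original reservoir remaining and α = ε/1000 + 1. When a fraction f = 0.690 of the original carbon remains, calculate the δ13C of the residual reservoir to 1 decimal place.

-23.5 permil

Rayleigh residual: δ_res = (δ₀ + 1000)·f^(α−1) − 1000
α − 1 = -0.00570
f^(α−1) = 0.690^(-0.00570) = 1.002117
δ_res = (-25.6 + 1000) × 1.002117 − 1000 = 976.463 − 1000 = -23.54 permil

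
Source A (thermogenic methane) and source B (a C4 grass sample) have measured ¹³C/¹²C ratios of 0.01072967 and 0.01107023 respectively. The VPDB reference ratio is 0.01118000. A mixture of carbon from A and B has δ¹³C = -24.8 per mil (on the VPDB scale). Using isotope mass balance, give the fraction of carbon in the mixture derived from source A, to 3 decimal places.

δ_A = (0.01072967/0.01118000 − 1)×1000 = (0.959720 − 1)×1000 = -40.280 per mil
δ_B = (0.01107023/0.01118000 − 1)×1000 = (0.990182 − 1)×1000 = -9.818 per mil
f_A = (δ_mix − δ_B)/(δ_A − δ_B) = (-24.8 − (-9.818))/(-40.280 − (-9.818))
f_A = -14.982 / -30.462 = 0.4918

0.492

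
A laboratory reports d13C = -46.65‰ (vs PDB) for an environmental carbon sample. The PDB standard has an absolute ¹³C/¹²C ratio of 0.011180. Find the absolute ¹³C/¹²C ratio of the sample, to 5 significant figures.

R_sample = R_standard × (d13C/1000 + 1)
R_sample = 0.011180 × (-46.65/1000 + 1) = 0.011180 × 0.953350
R_sample = 0.0106585

0.010658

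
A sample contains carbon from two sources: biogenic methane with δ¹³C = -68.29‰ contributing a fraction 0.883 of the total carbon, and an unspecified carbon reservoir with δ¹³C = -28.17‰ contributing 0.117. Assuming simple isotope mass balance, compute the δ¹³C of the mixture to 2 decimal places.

δ_mix = f_A·δ_A + f_B·δ_B
δ_mix = 0.883 × (-68.29) + 0.117 × (-28.17)
δ_mix = -60.300 + -3.296 = -63.596‰

-63.60‰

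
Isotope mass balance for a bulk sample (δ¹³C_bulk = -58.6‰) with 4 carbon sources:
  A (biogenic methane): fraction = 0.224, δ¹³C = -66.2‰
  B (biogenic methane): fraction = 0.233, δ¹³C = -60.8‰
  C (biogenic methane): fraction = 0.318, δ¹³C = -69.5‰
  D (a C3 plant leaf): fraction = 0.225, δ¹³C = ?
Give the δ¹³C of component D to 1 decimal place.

-33.4‰

Isotope mass balance: δ_bulk = Σ fᵢ·δᵢ.
-58.6 = 0.224×(-66.2) + 0.233×(-60.8) + 0.318×(-69.5) + 0.225×δ_D
0.225·δ_D = -58.6 − (-51.096) = -7.504
δ_D = -7.504 / 0.225 = -33.35‰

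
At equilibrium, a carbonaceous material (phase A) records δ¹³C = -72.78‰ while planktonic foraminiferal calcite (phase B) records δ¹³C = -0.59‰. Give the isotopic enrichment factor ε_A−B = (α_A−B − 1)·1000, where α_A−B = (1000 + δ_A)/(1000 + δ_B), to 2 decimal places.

α_A−B = (1000 + -72.78) / (1000 + -0.59) = 927.22 / 999.41 = 0.927767
ε_A−B = (0.927767 − 1) × 1000 = -72.233‰
(The approximation ε ≈ δ_A − δ_B would give -72.19‰.)

-72.23‰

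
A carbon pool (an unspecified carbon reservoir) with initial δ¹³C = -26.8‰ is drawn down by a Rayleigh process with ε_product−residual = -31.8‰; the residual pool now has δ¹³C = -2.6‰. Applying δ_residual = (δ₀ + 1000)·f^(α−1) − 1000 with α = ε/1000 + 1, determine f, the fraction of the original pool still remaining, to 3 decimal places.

α − 1 = ε/1000 = -0.0318
(δ_res + 1000)/(δ₀ + 1000) = (-2.6 + 1000)/(-26.8 + 1000) = 997.4/973.2 = 1.024866
f = 1.024866^(1/-0.0318) = exp(ln(1.024866)/-0.0318) = exp(0.02456/-0.0318)
f = exp(-0.7724) = 0.4619

0.462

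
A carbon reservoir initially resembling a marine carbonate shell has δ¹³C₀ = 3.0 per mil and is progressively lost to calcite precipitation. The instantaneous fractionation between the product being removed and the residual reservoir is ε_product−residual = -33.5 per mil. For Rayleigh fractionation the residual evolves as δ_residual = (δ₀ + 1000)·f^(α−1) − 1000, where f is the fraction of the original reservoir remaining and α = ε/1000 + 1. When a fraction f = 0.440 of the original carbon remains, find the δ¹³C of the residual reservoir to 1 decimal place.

Rayleigh residual: δ_res = (δ₀ + 1000)·f^(α−1) − 1000
α = ε/1000 + 1 = 0.96650, so α − 1 = -0.03350
f^(α−1) = 0.440^(-0.03350) = 1.027885
δ_res = (3.0 + 1000) × 1.027885 − 1000 = 1030.968 − 1000 = 30.97 per mil

31.0 per mil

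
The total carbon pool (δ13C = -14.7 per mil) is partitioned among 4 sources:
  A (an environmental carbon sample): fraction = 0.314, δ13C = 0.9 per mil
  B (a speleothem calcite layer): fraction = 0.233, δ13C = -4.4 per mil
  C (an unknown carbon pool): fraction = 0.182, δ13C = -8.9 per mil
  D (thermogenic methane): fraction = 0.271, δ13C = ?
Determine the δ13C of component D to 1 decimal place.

Isotope mass balance: δ_bulk = Σ fᵢ·δᵢ.
-14.7 = 0.314×(0.9) + 0.233×(-4.4) + 0.182×(-8.9) + 0.271×δ_D
0.271·δ_D = -14.7 − (-2.362) = -12.338
δ_D = -12.338 / 0.271 = -45.53 per mil

-45.5 per mil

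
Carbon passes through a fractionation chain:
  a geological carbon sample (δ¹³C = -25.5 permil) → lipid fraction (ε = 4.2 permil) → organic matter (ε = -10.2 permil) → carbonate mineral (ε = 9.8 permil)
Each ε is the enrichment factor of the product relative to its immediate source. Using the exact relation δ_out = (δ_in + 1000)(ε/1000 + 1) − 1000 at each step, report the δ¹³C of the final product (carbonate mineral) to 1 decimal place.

step 1: δ = (-25.50 + 1000)·(4.2/1000 + 1) − 1000 = -21.41 permil
step 2: δ = (-21.41 + 1000)·(-10.2/1000 + 1) − 1000 = -31.39 permil
step 3: δ = (-31.39 + 1000)·(9.8/1000 + 1) − 1000 = -21.90 permil

-21.9 permil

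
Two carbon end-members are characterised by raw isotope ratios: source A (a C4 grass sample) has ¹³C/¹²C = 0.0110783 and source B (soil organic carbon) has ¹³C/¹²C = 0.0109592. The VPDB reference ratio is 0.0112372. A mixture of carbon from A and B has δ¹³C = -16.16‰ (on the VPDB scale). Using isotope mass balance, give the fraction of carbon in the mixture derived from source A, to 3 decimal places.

0.809

δ_A = (0.0110783/0.0112372 − 1)×1000 = (0.985859 − 1)×1000 = -14.141‰
δ_B = (0.0109592/0.0112372 − 1)×1000 = (0.975261 − 1)×1000 = -24.739‰
f_A = (δ_mix − δ_B)/(δ_A − δ_B) = (-16.16 − (-24.739))/(-14.141 − (-24.739))
f_A = 8.579 / 10.599 = 0.8095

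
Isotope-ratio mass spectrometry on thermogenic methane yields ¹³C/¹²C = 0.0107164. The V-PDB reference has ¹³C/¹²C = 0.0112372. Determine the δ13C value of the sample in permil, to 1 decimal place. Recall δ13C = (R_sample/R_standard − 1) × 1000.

-46.3 permil

δ13C = (R_sample / R_standard − 1) × 1000
R_sample / R_standard = 0.0107164 / 0.0112372 = 0.953654
δ13C = (0.953654 − 1) × 1000 = -46.35 permil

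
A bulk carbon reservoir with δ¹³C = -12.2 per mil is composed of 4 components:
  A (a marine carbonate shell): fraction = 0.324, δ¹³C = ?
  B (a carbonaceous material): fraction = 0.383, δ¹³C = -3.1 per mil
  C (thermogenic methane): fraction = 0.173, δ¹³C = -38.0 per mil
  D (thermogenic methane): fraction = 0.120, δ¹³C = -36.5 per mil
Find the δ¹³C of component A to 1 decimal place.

-0.2 per mil

Isotope mass balance: δ_bulk = Σ fᵢ·δᵢ.
-12.2 = 0.324×δ_A + 0.383×(-3.1) + 0.173×(-38.0) + 0.120×(-36.5)
0.324·δ_A = -12.2 − (-12.141) = -0.059
δ_A = -0.059 / 0.324 = -0.18 per mil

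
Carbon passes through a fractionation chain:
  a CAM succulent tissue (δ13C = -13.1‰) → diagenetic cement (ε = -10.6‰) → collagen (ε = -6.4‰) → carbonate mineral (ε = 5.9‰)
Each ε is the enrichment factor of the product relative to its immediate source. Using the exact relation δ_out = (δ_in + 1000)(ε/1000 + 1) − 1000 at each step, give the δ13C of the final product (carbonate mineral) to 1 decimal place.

-24.1‰

step 1: δ = (-13.10 + 1000)·(-10.6/1000 + 1) − 1000 = -23.56‰
step 2: δ = (-23.56 + 1000)·(-6.4/1000 + 1) − 1000 = -29.81‰
step 3: δ = (-29.81 + 1000)·(5.9/1000 + 1) − 1000 = -24.09‰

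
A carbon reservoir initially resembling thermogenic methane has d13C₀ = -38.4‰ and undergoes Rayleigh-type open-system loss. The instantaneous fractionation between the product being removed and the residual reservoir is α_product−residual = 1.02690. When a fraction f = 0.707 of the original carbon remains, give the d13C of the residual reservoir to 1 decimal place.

Rayleigh residual: δ_res = (δ₀ + 1000)·f^(α−1) − 1000
α − 1 = 0.02690
f^(α−1) = 0.707^(0.02690) = 0.990716
δ_res = (-38.4 + 1000) × 0.990716 − 1000 = 952.673 − 1000 = -47.33‰

-47.3‰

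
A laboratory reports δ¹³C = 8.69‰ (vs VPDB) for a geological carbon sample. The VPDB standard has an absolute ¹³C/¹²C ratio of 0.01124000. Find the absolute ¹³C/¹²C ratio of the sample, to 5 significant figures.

R_sample = R_standard × (δ¹³C/1000 + 1)
R_sample = 0.01124000 × (8.69/1000 + 1) = 0.01124000 × 1.008690
R_sample = 0.0113377

0.011338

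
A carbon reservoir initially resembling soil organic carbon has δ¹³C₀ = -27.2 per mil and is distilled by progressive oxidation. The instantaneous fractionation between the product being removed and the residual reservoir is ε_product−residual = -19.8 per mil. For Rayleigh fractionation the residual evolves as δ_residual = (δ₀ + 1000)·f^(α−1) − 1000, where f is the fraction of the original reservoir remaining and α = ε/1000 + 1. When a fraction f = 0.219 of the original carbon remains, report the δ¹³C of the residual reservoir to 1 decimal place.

2.5 per mil

Rayleigh residual: δ_res = (δ₀ + 1000)·f^(α−1) − 1000
α = ε/1000 + 1 = 0.98020, so α − 1 = -0.01980
f^(α−1) = 0.219^(-0.01980) = 1.030527
δ_res = (-27.2 + 1000) × 1.030527 − 1000 = 1002.496 − 1000 = 2.50 per mil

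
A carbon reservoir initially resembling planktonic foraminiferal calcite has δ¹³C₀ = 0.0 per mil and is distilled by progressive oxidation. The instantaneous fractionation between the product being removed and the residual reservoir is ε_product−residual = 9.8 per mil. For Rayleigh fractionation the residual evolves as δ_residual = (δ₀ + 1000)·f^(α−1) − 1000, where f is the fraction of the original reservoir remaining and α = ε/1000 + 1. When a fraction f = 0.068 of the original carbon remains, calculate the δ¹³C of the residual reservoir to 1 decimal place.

Rayleigh residual: δ_res = (δ₀ + 1000)·f^(α−1) − 1000
α = ε/1000 + 1 = 1.00980, so α − 1 = 0.00980
f^(α−1) = 0.068^(0.00980) = 0.973999
δ_res = (-0.0 + 1000) × 0.973999 − 1000 = 973.999 − 1000 = -26.00 per mil

-26.0 per mil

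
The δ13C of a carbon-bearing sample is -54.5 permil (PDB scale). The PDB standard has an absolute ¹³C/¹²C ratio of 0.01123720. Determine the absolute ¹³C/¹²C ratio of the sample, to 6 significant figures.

0.0106248

R_sample = R_standard × (δ13C/1000 + 1)
R_sample = 0.01123720 × (-54.5/1000 + 1) = 0.01123720 × 0.945500
R_sample = 0.0106248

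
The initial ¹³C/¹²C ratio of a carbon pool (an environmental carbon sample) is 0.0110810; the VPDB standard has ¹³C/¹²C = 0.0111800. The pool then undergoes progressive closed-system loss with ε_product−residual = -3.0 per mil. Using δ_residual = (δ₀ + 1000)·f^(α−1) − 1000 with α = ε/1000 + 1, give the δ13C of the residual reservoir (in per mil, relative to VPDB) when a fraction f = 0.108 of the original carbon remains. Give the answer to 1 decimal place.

δ₀ = (0.0110810/0.0111800 − 1)×1000 = (0.991145 − 1)×1000 = -8.855 per mil
α − 1 = ε/1000 = -0.0030
f^(α−1) = 0.108^(-0.0030) = 1.006699
δ_res = (-8.855 + 1000) × 1.006699 − 1000 = 997.785 − 1000 = -2.22 per mil

-2.2 per mil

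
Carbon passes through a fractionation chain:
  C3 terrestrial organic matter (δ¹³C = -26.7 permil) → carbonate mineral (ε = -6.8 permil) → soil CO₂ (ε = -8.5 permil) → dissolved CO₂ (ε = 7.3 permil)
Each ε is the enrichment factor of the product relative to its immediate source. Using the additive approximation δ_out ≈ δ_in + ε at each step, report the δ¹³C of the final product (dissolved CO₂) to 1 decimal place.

step 1: δ ≈ -26.7 + (-6.8) = -33.5 permil
step 2: δ ≈ -33.5 + (-8.5) = -42.0 permil
step 3: δ ≈ -42.0 + (7.3) = -34.7 permil

-34.7 permil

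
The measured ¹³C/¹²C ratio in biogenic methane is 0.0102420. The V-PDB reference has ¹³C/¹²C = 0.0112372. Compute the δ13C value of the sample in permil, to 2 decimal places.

-88.56 permil

δ13C = (R_sample / R_standard − 1) × 1000
R_sample / R_standard = 0.0102420 / 0.0112372 = 0.911437
δ13C = (0.911437 − 1) × 1000 = -88.563 permil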